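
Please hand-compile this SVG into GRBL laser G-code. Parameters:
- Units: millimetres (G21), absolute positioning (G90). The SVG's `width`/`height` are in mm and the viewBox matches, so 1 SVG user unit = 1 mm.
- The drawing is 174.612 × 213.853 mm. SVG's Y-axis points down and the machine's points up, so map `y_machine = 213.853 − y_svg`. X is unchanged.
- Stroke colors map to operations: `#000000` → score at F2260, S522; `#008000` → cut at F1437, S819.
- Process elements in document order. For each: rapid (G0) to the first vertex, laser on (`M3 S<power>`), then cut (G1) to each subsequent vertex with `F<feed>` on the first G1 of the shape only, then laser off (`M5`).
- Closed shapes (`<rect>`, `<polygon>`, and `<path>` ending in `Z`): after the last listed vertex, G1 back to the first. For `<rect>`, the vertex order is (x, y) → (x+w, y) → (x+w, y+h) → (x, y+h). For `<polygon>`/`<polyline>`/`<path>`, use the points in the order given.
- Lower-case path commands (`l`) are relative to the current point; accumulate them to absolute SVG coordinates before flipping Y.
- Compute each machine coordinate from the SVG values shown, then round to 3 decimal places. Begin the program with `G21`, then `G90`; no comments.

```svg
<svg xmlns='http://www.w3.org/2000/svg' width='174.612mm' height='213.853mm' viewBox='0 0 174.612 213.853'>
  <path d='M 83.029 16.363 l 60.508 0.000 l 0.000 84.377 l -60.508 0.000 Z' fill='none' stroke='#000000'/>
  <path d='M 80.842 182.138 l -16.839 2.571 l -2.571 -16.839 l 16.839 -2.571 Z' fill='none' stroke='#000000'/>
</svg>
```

viewBox `0 0 174.612 213.853` with mm width/height → 1 unit = 1 mm. Flip: y_m = 213.853 − y_svg.

**Shape 1** — `<path>` rectangle, stroke `#000000` → score (S522, F2260). Machine vertices: (83.029,197.490) → (143.537,197.490) → (143.537,113.113) → (83.029,113.113) → (83.029,197.490). Closed: final G1 returns to the first vertex.

**Shape 2** — `<path>` regular polygon, stroke `#000000` → score (S522, F2260). Machine vertices: (80.842,31.715) → (64.003,29.144) → (61.432,45.983) → (78.271,48.554) → (80.842,31.715). Closed: final G1 returns to the first vertex.

G21
G90
G0 X83.029 Y197.490
M3 S522
G1 X143.537 Y197.490 F2260
G1 X143.537 Y113.113
G1 X83.029 Y113.113
G1 X83.029 Y197.490
M5
G0 X80.842 Y31.715
M3 S522
G1 X64.003 Y29.144 F2260
G1 X61.432 Y45.983
G1 X78.271 Y48.554
G1 X80.842 Y31.715
M5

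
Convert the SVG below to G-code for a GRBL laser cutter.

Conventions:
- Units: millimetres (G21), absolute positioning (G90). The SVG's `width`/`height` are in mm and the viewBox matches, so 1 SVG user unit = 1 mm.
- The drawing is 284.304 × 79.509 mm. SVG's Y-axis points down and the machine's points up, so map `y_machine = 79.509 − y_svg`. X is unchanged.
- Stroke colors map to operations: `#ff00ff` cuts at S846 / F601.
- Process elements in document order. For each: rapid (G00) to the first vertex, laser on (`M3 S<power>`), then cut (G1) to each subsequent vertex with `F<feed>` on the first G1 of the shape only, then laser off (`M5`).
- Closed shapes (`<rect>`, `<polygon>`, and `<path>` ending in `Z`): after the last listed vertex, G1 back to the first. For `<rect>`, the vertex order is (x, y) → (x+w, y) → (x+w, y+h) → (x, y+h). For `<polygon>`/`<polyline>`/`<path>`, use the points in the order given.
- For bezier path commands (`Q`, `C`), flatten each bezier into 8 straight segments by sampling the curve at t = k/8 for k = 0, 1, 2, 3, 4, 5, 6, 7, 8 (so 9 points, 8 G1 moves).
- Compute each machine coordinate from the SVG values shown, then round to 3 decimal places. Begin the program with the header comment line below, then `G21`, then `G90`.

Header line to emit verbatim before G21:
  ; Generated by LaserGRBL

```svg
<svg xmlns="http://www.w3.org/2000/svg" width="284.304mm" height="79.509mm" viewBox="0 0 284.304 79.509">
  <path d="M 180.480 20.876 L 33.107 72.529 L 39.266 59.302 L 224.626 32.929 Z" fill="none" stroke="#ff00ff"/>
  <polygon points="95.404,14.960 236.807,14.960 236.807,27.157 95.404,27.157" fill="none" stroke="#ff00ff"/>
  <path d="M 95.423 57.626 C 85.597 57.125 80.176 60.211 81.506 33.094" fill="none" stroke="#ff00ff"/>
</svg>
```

; Generated by LaserGRBL
G21
G90
G00 X180.480 Y58.633
M3 S846
G1 X33.107 Y6.980 F601
G1 X39.266 Y20.207
G1 X224.626 Y46.580
G1 X180.480 Y58.633
M5
G00 X95.404 Y64.549
M3 S846
G1 X236.807 Y64.549 F601
G1 X236.807 Y52.352
G1 X95.404 Y52.352
G1 X95.404 Y64.549
M5
G00 X95.423 Y21.883
M3 S846
G1 X91.949 Y21.969 F601
G1 X88.916 Y22.114
G1 X86.351 Y22.715
G1 X84.281 Y24.168
G1 X82.734 Y26.868
G1 X81.738 Y31.212
G1 X81.319 Y37.596
G1 X81.506 Y46.415
M5

1 u = 1 mm; y_m = 79.509 − y.

[1] `<path>` closed polygon, #ff00ff→cut S846 F601: (180.480,58.633) → (33.107,6.980) → (39.266,20.207) → (224.626,46.580) → (180.480,58.633) (closed)

[2] `<polygon>` rectangle, #ff00ff→cut S846 F601: (95.404,64.549) → (236.807,64.549) → (236.807,52.352) → (95.404,52.352) → (95.404,64.549) (closed)

[3] `<path>` cubic bezier, #ff00ff→cut S846 F601: (95.423,21.883) → (91.949,21.969) → (88.916,22.114) → (86.351,22.715) → (84.281,24.168) → (82.734,26.868) → (81.738,31.212) → (81.319,37.596) → (81.506,46.415)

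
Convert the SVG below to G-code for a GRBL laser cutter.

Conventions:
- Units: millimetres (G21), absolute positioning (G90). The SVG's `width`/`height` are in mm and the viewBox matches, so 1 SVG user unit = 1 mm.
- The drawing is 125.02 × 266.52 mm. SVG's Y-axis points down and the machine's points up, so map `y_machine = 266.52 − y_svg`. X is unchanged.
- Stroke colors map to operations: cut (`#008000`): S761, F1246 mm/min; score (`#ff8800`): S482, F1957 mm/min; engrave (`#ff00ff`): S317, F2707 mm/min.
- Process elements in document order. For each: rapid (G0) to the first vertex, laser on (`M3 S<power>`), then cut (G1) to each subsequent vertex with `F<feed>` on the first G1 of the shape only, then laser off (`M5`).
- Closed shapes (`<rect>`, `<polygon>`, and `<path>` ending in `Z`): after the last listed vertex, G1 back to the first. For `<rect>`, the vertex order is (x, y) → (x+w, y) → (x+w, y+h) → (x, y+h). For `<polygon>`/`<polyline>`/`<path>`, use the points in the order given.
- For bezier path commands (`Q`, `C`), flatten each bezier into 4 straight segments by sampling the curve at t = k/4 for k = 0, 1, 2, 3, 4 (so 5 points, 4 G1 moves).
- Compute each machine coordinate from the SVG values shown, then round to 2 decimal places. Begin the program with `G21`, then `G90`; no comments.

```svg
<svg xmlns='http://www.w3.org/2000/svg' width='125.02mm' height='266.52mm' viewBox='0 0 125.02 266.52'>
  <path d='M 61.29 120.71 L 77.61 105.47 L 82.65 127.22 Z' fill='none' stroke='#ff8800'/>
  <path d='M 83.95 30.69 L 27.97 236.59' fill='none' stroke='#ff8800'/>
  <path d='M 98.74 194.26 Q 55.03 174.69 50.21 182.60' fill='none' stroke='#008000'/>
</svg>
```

Since the viewBox matches the mm dimensions, user units are millimetres directly. The only transform is the Y-flip y_m = 266.52 − y_svg.

Shape 1 is a regular polygon drawn with `<path>`. Its stroke #ff8800 means score at S482, F1957. After flipping Y the toolpath is (61.29,145.81) → (77.61,161.05) → (82.65,139.30) → (61.29,145.81), returning to the start.

Shape 2 is a line segment drawn with `<path>`. Its stroke #ff8800 means score at S482, F1957. After flipping Y the toolpath is (83.95,235.83) → (27.97,29.93).

Shape 3 is a quadratic bezier drawn with `<path>`. Its stroke #008000 means cut at S761, F1246. After flipping Y the toolpath is (98.74,72.26) → (79.32,80.33) → (64.75,84.96) → (55.05,86.16) → (50.21,83.92).

G21
G90
G0 X61.29 Y145.81
M3 S482
G1 X77.61 Y161.05 F1957
G1 X82.65 Y139.30
G1 X61.29 Y145.81
M5
G0 X83.95 Y235.83
M3 S482
G1 X27.97 Y29.93 F1957
M5
G0 X98.74 Y72.26
M3 S761
G1 X79.32 Y80.33 F1246
G1 X64.75 Y84.96
G1 X55.05 Y86.16
G1 X50.21 Y83.92
M5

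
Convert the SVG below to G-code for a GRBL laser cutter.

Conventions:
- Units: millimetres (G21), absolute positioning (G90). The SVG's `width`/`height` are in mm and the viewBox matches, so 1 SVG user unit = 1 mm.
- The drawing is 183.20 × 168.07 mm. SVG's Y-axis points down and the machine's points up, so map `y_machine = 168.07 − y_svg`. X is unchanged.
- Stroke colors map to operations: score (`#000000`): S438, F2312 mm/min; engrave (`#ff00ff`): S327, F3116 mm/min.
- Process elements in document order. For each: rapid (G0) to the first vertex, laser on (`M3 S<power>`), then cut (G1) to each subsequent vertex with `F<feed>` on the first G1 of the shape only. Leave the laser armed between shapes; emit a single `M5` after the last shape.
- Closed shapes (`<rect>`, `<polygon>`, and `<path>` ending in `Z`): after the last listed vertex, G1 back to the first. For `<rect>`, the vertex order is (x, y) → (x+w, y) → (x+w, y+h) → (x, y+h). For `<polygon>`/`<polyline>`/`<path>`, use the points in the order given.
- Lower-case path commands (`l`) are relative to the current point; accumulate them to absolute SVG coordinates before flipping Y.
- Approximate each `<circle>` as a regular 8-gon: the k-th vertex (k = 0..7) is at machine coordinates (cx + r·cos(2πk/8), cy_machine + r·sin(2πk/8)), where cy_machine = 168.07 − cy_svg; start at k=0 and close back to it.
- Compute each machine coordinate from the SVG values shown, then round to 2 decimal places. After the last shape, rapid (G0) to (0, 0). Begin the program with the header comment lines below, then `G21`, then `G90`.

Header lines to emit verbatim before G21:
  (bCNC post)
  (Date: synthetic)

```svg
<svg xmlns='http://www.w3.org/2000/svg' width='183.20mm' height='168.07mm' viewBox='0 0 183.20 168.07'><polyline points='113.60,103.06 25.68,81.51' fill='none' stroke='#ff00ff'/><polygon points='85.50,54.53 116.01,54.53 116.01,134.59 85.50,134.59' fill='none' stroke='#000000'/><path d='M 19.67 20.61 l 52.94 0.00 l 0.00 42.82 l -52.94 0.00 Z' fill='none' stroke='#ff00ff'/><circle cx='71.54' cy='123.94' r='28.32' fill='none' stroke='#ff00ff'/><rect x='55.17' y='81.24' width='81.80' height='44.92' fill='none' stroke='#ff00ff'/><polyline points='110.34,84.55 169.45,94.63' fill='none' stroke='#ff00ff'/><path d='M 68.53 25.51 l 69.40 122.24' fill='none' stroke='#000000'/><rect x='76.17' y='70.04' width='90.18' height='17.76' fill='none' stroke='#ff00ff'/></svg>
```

Since the viewBox matches the mm dimensions, user units are millimetres directly. The only transform is the Y-flip y_m = 168.07 − y_svg.

Shape 1 is a line segment drawn with `<polyline>`. Its stroke #ff00ff means engrave at S327, F3116. After flipping Y the toolpath is (113.60,65.01) → (25.68,86.56).

Shape 2 is a rectangle drawn with `<polygon>`. Its stroke #000000 means score at S438, F2312. After flipping Y the toolpath is (85.50,113.54) → (116.01,113.54) → (116.01,33.48) → (85.50,33.48) → (85.50,113.54), returning to the start.

Shape 3 is a rectangle drawn with `<path>`. Its stroke #ff00ff means engrave at S327, F3116. After flipping Y the toolpath is (19.67,147.46) → (72.61,147.46) → (72.61,104.64) → (19.67,104.64) → (19.67,147.46), returning to the start.

Shape 4 is a circle drawn with `<circle>`. Its stroke #ff00ff means engrave at S327, F3116. After flipping Y the toolpath is (99.86,44.13) → (91.57,64.16) → (71.54,72.45) → (51.51,64.16) → (43.22,44.13) → (51.51,24.10) → (71.54,15.81) → (91.57,24.10) → (99.86,44.13), returning to the start.

Shape 5 is a rectangle drawn with `<rect>`. Its stroke #ff00ff means engrave at S327, F3116. After flipping Y the toolpath is (55.17,86.83) → (136.97,86.83) → (136.97,41.91) → (55.17,41.91) → (55.17,86.83), returning to the start.

Shape 6 is a line segment drawn with `<polyline>`. Its stroke #ff00ff means engrave at S327, F3116. After flipping Y the toolpath is (110.34,83.52) → (169.45,73.44).

Shape 7 is a line segment drawn with `<path>`. Its stroke #000000 means score at S438, F2312. After flipping Y the toolpath is (68.53,142.56) → (137.93,20.32).

Shape 8 is a rectangle drawn with `<rect>`. Its stroke #ff00ff means engrave at S327, F3116. After flipping Y the toolpath is (76.17,98.03) → (166.35,98.03) → (166.35,80.27) → (76.17,80.27) → (76.17,98.03), returning to the start.

(bCNC post)
(Date: synthetic)
G21
G90
G0 X113.60 Y65.01
M3 S327
G1 X25.68 Y86.56 F3116
G0 X85.50 Y113.54
M3 S438
G1 X116.01 Y113.54 F2312
G1 X116.01 Y33.48
G1 X85.50 Y33.48
G1 X85.50 Y113.54
G0 X19.67 Y147.46
M3 S327
G1 X72.61 Y147.46 F3116
G1 X72.61 Y104.64
G1 X19.67 Y104.64
G1 X19.67 Y147.46
G0 X99.86 Y44.13
M3 S327
G1 X91.57 Y64.16 F3116
G1 X71.54 Y72.45
G1 X51.51 Y64.16
G1 X43.22 Y44.13
G1 X51.51 Y24.10
G1 X71.54 Y15.81
G1 X91.57 Y24.10
G1 X99.86 Y44.13
G0 X55.17 Y86.83
M3 S327
G1 X136.97 Y86.83 F3116
G1 X136.97 Y41.91
G1 X55.17 Y41.91
G1 X55.17 Y86.83
G0 X110.34 Y83.52
M3 S327
G1 X169.45 Y73.44 F3116
G0 X68.53 Y142.56
M3 S438
G1 X137.93 Y20.32 F2312
G0 X76.17 Y98.03
M3 S327
G1 X166.35 Y98.03 F3116
G1 X166.35 Y80.27
G1 X76.17 Y80.27
G1 X76.17 Y98.03
M5
G0 X0.00 Y0.00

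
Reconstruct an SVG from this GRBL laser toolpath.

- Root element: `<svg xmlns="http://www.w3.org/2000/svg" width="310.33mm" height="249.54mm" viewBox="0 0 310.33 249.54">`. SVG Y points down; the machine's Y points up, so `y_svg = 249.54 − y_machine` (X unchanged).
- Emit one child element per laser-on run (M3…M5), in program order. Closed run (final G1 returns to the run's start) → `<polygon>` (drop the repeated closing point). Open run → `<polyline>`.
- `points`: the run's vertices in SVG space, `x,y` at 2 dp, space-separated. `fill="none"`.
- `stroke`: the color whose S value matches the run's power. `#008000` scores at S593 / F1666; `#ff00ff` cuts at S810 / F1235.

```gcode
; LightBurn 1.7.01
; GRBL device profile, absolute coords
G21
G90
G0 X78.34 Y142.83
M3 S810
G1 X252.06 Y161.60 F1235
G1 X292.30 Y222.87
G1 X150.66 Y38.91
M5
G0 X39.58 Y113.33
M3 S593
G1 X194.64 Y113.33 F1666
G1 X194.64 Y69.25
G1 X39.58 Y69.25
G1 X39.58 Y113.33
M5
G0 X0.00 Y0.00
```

<svg xmlns="http://www.w3.org/2000/svg" width="310.33mm" height="249.54mm" viewBox="0 0 310.33 249.54">
  <polyline points="78.34,106.71 252.06,87.94 292.30,26.67 150.66,210.63" fill="none" stroke="#ff00ff"/>
  <polygon points="39.58,136.21 194.64,136.21 194.64,180.29 39.58,180.29" fill="none" stroke="#008000"/>
</svg>

Machine Y-up, SVG Y-down with viewBox height 249.54, so y_svg = 249.54 − y_machine; X carries over.

Run 1: the run's S810 means `#ff00ff` (cut). The run is open, so emit a `<polyline>` with points (Y-flipped): 78.34,106.71 252.06,87.94 292.30,26.67 150.66,210.63.

Run 2: power S593 maps to stroke `#008000` (score). The run returns to its start, so emit a `<polygon>` with points (Y-flipped): 39.58,136.21 194.64,136.21 194.64,180.29 39.58,180.29.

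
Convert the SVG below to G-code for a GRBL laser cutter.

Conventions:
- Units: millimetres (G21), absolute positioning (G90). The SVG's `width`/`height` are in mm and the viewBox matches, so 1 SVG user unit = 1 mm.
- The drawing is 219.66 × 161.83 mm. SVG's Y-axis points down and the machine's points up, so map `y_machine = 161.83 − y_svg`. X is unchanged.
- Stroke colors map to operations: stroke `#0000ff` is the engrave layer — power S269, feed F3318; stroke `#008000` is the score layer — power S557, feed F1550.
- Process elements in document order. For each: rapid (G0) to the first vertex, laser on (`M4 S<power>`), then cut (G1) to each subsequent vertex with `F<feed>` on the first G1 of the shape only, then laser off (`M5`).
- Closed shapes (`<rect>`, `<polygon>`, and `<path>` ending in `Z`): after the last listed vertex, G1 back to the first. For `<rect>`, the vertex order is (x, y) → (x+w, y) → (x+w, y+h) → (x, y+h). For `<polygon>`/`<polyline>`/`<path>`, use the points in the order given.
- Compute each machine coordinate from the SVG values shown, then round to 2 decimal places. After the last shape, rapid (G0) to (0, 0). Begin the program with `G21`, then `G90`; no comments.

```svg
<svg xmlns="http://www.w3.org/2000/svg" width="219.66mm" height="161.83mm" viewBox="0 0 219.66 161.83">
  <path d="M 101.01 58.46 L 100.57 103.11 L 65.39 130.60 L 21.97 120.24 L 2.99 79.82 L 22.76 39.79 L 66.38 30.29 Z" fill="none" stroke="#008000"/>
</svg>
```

Since the viewBox matches the mm dimensions, user units are millimetres directly. The only transform is the Y-flip y_m = 161.83 − y_svg.

Shape 1 is a regular polygon drawn with `<path>`. Its stroke #008000 means score at S557, F1550. After flipping Y the toolpath is (101.01,103.37) → (100.57,58.72) → (65.39,31.23) → (21.97,41.59) → (2.99,82.01) → (22.76,122.04) → (66.38,131.54) → (101.01,103.37), returning to the start.

G21
G90
G0 X101.01 Y103.37
M4 S557
G1 X100.57 Y58.72 F1550
G1 X65.39 Y31.23
G1 X21.97 Y41.59
G1 X2.99 Y82.01
G1 X22.76 Y122.04
G1 X66.38 Y131.54
G1 X101.01 Y103.37
M5
G0 X0.00 Y0.00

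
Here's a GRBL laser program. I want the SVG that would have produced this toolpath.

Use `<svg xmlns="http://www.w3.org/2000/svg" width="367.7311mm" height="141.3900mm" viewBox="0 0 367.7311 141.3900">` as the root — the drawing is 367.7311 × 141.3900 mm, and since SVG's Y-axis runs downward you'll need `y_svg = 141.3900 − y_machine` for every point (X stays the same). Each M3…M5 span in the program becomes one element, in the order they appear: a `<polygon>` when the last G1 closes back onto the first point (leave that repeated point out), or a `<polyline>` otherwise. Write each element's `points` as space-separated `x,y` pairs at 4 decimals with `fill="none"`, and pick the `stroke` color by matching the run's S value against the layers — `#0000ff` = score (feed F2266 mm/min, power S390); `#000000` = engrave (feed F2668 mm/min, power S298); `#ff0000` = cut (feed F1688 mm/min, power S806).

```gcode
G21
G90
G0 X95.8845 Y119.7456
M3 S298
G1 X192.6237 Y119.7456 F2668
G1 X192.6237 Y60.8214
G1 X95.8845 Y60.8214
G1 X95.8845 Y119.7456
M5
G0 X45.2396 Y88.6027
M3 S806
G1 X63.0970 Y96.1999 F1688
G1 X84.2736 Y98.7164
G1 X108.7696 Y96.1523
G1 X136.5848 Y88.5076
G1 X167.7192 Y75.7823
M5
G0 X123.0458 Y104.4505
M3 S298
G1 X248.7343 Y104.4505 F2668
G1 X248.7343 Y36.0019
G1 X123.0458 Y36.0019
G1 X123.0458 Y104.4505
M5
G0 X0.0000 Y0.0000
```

<svg xmlns="http://www.w3.org/2000/svg" width="367.7311mm" height="141.3900mm" viewBox="0 0 367.7311 141.3900">
  <polygon points="95.8845,21.6444 192.6237,21.6444 192.6237,80.5686 95.8845,80.5686" fill="none" stroke="#000000"/>
  <polyline points="45.2396,52.7873 63.0970,45.1901 84.2736,42.6736 108.7696,45.2377 136.5848,52.8824 167.7192,65.6077" fill="none" stroke="#ff0000"/>
  <polygon points="123.0458,36.9395 248.7343,36.9395 248.7343,105.3881 123.0458,105.3881" fill="none" stroke="#000000"/>
</svg>

Machine Y-up, SVG Y-down with viewBox height 141.3900, so y_svg = 141.3900 − y_machine; X carries over.

Run 1: S298 ⇒ engrave layer `#000000`. The run returns to its start, so emit a `<polygon>` with points (Y-flipped): 95.8845,21.6444 192.6237,21.6444 192.6237,80.5686 95.8845,80.5686.

Run 2: S806 ⇒ cut layer `#ff0000`. The run is open, so emit a `<polyline>` with points (Y-flipped): 45.2396,52.7873 63.0970,45.1901 84.2736,42.6736 108.7696,45.2377 136.5848,52.8824 167.7192,65.6077.

Run 3: S298 ⇒ engrave layer `#000000`. The run returns to its start, so emit a `<polygon>` with points (Y-flipped): 123.0458,36.9395 248.7343,36.9395 248.7343,105.3881 123.0458,105.3881.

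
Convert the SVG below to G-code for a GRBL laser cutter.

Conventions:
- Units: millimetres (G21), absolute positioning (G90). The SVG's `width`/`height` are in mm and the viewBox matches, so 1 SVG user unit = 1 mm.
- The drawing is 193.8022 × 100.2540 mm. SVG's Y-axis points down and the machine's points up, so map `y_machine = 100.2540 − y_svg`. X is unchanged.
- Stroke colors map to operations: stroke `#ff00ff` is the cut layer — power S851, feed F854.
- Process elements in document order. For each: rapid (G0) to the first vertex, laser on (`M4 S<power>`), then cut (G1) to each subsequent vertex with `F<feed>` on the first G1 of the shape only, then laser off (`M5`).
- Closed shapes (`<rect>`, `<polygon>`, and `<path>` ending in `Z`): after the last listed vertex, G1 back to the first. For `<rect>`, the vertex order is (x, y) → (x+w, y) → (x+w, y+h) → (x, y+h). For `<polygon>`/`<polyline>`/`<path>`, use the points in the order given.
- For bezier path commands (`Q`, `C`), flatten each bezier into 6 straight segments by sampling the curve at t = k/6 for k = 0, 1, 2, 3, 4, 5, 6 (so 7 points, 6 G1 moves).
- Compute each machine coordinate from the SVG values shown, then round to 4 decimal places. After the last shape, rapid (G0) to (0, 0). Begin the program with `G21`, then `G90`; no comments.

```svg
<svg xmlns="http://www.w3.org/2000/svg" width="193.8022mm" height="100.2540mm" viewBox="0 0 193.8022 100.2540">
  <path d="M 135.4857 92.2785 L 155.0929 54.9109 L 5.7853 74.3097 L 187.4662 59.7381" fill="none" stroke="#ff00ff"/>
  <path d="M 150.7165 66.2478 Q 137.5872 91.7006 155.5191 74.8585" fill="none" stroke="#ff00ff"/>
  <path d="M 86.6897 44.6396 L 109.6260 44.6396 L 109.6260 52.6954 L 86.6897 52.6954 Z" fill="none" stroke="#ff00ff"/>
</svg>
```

Since the viewBox matches the mm dimensions, user units are millimetres directly. The only transform is the Y-flip y_m = 100.2540 − y_svg.

Shape 1 is a open polyline drawn with `<path>`. Its stroke #ff00ff means cut at S851, F854. After flipping Y the toolpath is (135.4857,7.9755) → (155.0929,45.3431) → (5.7853,25.9443) → (187.4662,40.5159).

Shape 2 is a quadratic bezier drawn with `<path>`. Its stroke #ff00ff means cut at S851, F854. After flipping Y the toolpath is (150.7165,34.0062) → (147.2029,26.6968) → (145.4149,21.7371) → (145.3525,19.1271) → (147.0157,18.8669) → (150.4046,20.9563) → (155.5191,25.3955).

Shape 3 is a rectangle drawn with `<path>`. Its stroke #ff00ff means cut at S851, F854. After flipping Y the toolpath is (86.6897,55.6144) → (109.6260,55.6144) → (109.6260,47.5586) → (86.6897,47.5586) → (86.6897,55.6144), returning to the start.

G21
G90
G0 X135.4857 Y7.9755
M4 S851
G1 X155.0929 Y45.3431 F854
G1 X5.7853 Y25.9443
G1 X187.4662 Y40.5159
M5
G0 X150.7165 Y34.0062
M4 S851
G1 X147.2029 Y26.6968 F854
G1 X145.4149 Y21.7371
G1 X145.3525 Y19.1271
G1 X147.0157 Y18.8669
G1 X150.4046 Y20.9563
G1 X155.5191 Y25.3955
M5
G0 X86.6897 Y55.6144
M4 S851
G1 X109.6260 Y55.6144 F854
G1 X109.6260 Y47.5586
G1 X86.6897 Y47.5586
G1 X86.6897 Y55.6144
M5
G0 X0.0000 Y0.0000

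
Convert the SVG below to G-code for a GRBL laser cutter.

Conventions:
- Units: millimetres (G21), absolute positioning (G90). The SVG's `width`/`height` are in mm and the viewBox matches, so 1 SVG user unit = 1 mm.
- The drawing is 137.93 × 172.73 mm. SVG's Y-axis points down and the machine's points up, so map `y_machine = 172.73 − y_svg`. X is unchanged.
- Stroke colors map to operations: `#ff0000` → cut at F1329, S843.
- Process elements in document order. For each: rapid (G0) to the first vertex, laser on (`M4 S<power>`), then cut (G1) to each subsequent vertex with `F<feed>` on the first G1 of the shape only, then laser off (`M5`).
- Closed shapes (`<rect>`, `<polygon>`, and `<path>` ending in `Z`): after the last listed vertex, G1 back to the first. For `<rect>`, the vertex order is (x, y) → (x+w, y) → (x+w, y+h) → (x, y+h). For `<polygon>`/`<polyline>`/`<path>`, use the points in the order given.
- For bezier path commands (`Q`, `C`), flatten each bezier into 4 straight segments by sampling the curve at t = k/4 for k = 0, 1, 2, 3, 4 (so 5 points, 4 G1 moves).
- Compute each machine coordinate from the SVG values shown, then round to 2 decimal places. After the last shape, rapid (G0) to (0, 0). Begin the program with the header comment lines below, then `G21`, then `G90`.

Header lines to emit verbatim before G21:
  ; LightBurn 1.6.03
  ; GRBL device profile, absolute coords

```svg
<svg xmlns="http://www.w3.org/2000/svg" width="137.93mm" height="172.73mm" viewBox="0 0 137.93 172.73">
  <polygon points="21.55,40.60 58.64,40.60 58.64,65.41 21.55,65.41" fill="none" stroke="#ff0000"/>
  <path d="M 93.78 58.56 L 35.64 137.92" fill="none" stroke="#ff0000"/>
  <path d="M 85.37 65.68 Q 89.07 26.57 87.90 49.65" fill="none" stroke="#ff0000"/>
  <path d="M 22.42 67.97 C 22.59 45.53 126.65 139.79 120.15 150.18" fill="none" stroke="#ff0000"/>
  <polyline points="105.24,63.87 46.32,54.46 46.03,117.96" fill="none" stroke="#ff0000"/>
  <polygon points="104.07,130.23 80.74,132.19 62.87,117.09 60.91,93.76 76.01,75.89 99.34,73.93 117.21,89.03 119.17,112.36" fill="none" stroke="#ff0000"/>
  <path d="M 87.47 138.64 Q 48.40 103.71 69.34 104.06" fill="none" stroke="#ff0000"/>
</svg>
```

viewBox `0 0 137.93 172.73` with mm width/height → 1 unit = 1 mm. Flip: y_m = 172.73 − y_svg.

**Shape 1** — `<polygon>` rectangle, stroke `#ff0000` → cut (S843, F1329). Machine vertices: (21.55,132.13) → (58.64,132.13) → (58.64,107.32) → (21.55,107.32) → (21.55,132.13). Closed: final G1 returns to the first vertex.

**Shape 2** — `<path>` line segment, stroke `#ff0000` → cut (S843, F1329). Machine vertices: (93.78,114.17) → (35.64,34.81). Open path.

**Shape 3** — `<path>` quadratic bezier, stroke `#ff0000` → cut (S843, F1329). Control points (SVG): P0=(85.37,65.68), P1=(89.07,26.57), P2=(87.90,49.65); sampled at t=k/4. Machine vertices: (85.37,107.05) → (86.92,122.72) → (87.85,130.61) → (88.18,130.73) → (87.90,123.08). Open path.

**Shape 4** — `<path>` cubic bezier, stroke `#ff0000` → cut (S843, F1329). Control points (SVG): P0=(22.42,67.97), P1=(22.59,45.53), P2=(126.65,139.79), P3=(120.15,150.18); sampled at t=k/4. Machine vertices: (22.42,104.76) → (38.68,102.84) → (73.79,75.97) → (107.65,42.93) → (120.15,22.55). Open path.

**Shape 5** — `<polyline>` open polyline, stroke `#ff0000` → cut (S843, F1329). Machine vertices: (105.24,108.86) → (46.32,118.27) → (46.03,54.77). Open path.

**Shape 6** — `<polygon>` regular polygon, stroke `#ff0000` → cut (S843, F1329). Machine vertices: (104.07,42.50) → (80.74,40.54) → (62.87,55.64) → (60.91,78.97) → (76.01,96.84) → (99.34,98.80) → (117.21,83.70) → (119.17,60.37) → (104.07,42.50). Closed: final G1 returns to the first vertex.

**Shape 7** — `<path>` quadratic bezier, stroke `#ff0000` → cut (S843, F1329). Control points (SVG): P0=(87.47,138.64), P1=(48.40,103.71), P2=(69.34,104.06); sampled at t=k/4. Machine vertices: (87.47,34.09) → (71.69,49.35) → (63.40,60.20) → (62.62,66.64) → (69.34,68.67). Open path.

; LightBurn 1.6.03
; GRBL device profile, absolute coords
G21
G90
G0 X21.55 Y132.13
M4 S843
G1 X58.64 Y132.13 F1329
G1 X58.64 Y107.32
G1 X21.55 Y107.32
G1 X21.55 Y132.13
M5
G0 X93.78 Y114.17
M4 S843
G1 X35.64 Y34.81 F1329
M5
G0 X85.37 Y107.05
M4 S843
G1 X86.92 Y122.72 F1329
G1 X87.85 Y130.61
G1 X88.18 Y130.73
G1 X87.90 Y123.08
M5
G0 X22.42 Y104.76
M4 S843
G1 X38.68 Y102.84 F1329
G1 X73.79 Y75.97
G1 X107.65 Y42.93
G1 X120.15 Y22.55
M5
G0 X105.24 Y108.86
M4 S843
G1 X46.32 Y118.27 F1329
G1 X46.03 Y54.77
M5
G0 X104.07 Y42.50
M4 S843
G1 X80.74 Y40.54 F1329
G1 X62.87 Y55.64
G1 X60.91 Y78.97
G1 X76.01 Y96.84
G1 X99.34 Y98.80
G1 X117.21 Y83.70
G1 X119.17 Y60.37
G1 X104.07 Y42.50
M5
G0 X87.47 Y34.09
M4 S843
G1 X71.69 Y49.35 F1329
G1 X63.40 Y60.20
G1 X62.62 Y66.64
G1 X69.34 Y68.67
M5
G0 X0.00 Y0.00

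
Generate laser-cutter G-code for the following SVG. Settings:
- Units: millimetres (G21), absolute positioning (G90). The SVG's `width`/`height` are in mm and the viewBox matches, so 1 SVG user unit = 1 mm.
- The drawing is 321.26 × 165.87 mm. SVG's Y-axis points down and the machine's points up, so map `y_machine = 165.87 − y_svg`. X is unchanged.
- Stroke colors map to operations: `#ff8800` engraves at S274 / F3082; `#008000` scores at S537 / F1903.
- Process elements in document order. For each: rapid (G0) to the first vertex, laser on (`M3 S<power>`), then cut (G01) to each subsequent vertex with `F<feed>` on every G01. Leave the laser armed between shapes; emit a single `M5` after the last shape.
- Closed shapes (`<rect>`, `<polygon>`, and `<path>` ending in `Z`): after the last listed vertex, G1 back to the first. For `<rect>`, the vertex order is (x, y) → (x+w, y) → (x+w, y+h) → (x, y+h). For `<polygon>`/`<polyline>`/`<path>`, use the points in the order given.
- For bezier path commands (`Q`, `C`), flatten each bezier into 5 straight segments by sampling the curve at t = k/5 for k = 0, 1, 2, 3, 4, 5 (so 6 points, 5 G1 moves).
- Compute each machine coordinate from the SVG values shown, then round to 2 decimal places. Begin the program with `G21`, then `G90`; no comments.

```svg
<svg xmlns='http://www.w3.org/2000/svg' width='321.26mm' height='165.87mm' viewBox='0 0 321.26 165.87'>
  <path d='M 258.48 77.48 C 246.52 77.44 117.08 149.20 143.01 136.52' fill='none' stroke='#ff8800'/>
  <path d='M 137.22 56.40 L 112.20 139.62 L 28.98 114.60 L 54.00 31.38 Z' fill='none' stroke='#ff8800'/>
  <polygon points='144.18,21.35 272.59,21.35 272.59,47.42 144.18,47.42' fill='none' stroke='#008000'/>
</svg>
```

G21
G90
G0 X258.48 Y88.39
M3 S274
G01 X239.39 Y81.05 F3082
G01 X205.20 Y63.97 F3082
G01 X169.01 Y44.67 F3082
G01 X143.91 Y30.62 F3082
G01 X143.01 Y29.35 F3082
G0 X137.22 Y109.47
M3 S274
G01 X112.20 Y26.25 F3082
G01 X28.98 Y51.27 F3082
G01 X54.00 Y134.49 F3082
G01 X137.22 Y109.47 F3082
G0 X144.18 Y144.52
M3 S537
G01 X272.59 Y144.52 F1903
G01 X272.59 Y118.45 F1903
G01 X144.18 Y118.45 F1903
G01 X144.18 Y144.52 F1903
M5

Since the viewBox matches the mm dimensions, user units are millimetres directly. The only transform is the Y-flip y_m = 165.87 − y_svg.

Shape 1 is a cubic bezier drawn with `<path>`. Its stroke #ff8800 means engrave at S274, F3082. After flipping Y the toolpath is (258.48,88.39) → (239.39,81.05) → (205.20,63.97) → (169.01,44.67) → (143.91,30.62) → (143.01,29.35).

Shape 2 is a regular polygon drawn with `<path>`. Its stroke #ff8800 means engrave at S274, F3082. After flipping Y the toolpath is (137.22,109.47) → (112.20,26.25) → (28.98,51.27) → (54.00,134.49) → (137.22,109.47), returning to the start.

Shape 3 is a rectangle drawn with `<polygon>`. Its stroke #008000 means score at S537, F1903. After flipping Y the toolpath is (144.18,144.52) → (272.59,144.52) → (272.59,118.45) → (144.18,118.45) → (144.18,144.52), returning to the start.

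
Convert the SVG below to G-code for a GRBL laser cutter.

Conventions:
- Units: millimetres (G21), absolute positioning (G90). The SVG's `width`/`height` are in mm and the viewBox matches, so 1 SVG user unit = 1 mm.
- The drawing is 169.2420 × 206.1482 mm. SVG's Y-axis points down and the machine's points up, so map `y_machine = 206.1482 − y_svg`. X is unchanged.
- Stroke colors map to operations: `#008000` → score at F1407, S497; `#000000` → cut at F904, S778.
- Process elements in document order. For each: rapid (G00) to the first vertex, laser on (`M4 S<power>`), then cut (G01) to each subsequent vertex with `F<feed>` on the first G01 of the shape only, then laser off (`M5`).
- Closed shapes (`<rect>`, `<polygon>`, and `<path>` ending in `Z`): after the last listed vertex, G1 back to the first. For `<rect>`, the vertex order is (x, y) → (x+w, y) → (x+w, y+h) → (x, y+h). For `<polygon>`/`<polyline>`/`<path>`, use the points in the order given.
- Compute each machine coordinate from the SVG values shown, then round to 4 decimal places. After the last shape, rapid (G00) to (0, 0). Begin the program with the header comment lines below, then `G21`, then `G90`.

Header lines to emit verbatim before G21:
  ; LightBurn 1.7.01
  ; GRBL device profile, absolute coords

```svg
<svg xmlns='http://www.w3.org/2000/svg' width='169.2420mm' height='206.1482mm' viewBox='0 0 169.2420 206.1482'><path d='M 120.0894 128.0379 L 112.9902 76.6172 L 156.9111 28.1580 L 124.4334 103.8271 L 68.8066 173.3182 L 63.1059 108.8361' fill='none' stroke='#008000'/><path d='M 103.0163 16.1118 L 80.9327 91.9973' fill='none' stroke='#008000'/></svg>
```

1 u = 1 mm; y_m = 206.1482 − y.

[1] `<path>` open polyline, #008000→score S497 F1407: (120.0894,78.1103) → (112.9902,129.5310) → (156.9111,177.9902) → (124.4334,102.3211) → (68.8066,32.8300) → (63.1059,97.3121)

[2] `<path>` line segment, #008000→score S497 F1407: (103.0163,190.0364) → (80.9327,114.1509)

; LightBurn 1.7.01
; GRBL device profile, absolute coords
G21
G90
G00 X120.0894 Y78.1103
M4 S497
G01 X112.9902 Y129.5310 F1407
G01 X156.9111 Y177.9902
G01 X124.4334 Y102.3211
G01 X68.8066 Y32.8300
G01 X63.1059 Y97.3121
M5
G00 X103.0163 Y190.0364
M4 S497
G01 X80.9327 Y114.1509 F1407
M5
G00 X0.0000 Y0.0000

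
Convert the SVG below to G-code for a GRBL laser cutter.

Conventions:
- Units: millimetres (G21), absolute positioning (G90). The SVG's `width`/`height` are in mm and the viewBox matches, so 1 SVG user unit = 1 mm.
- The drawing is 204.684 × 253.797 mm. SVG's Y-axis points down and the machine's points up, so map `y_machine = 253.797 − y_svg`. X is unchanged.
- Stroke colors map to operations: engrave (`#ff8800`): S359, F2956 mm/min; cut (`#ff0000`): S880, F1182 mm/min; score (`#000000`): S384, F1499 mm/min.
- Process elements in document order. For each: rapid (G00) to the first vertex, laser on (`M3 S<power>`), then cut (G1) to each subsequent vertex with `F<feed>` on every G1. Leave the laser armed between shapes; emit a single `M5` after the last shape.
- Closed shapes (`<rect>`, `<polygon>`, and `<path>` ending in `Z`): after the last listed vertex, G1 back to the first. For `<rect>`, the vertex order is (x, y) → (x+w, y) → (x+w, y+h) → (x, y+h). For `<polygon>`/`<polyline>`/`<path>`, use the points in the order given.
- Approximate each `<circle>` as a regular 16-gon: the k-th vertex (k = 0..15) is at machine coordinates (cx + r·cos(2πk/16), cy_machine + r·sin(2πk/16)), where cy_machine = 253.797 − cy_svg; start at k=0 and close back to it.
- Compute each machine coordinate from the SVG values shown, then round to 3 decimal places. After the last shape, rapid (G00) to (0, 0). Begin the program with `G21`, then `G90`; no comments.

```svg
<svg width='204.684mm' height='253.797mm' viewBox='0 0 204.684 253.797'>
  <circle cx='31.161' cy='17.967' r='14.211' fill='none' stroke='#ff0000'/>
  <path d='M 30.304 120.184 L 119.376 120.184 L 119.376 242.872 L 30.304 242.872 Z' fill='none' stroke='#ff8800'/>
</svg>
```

viewBox `0 0 204.684 253.797` with mm width/height → 1 unit = 1 mm. Flip: y_m = 253.797 − y_svg.

**Shape 1** — `<circle>` circle, stroke `#ff0000` → cut (S880, F1182). Machine vertices: (45.372,235.830) → (44.290,241.268) → (41.210,245.879) → (36.599,248.959) → (31.161,250.041) → (25.723,248.959) → (21.112,245.879) → (18.032,241.268) → (16.950,235.830) → (18.032,230.392) → (21.112,225.781) → (25.723,222.701) → (31.161,221.619) → (36.599,222.701) → (41.210,225.781) → (44.290,230.392) → (45.372,235.830). Closed: final G1 returns to the first vertex.

**Shape 2** — `<path>` rectangle, stroke `#ff8800` → engrave (S359, F2956). Machine vertices: (30.304,133.613) → (119.376,133.613) → (119.376,10.925) → (30.304,10.925) → (30.304,133.613). Closed: final G1 returns to the first vertex.

G21
G90
G00 X45.372 Y235.830
M3 S880
G1 X44.290 Y241.268 F1182
G1 X41.210 Y245.879 F1182
G1 X36.599 Y248.959 F1182
G1 X31.161 Y250.041 F1182
G1 X25.723 Y248.959 F1182
G1 X21.112 Y245.879 F1182
G1 X18.032 Y241.268 F1182
G1 X16.950 Y235.830 F1182
G1 X18.032 Y230.392 F1182
G1 X21.112 Y225.781 F1182
G1 X25.723 Y222.701 F1182
G1 X31.161 Y221.619 F1182
G1 X36.599 Y222.701 F1182
G1 X41.210 Y225.781 F1182
G1 X44.290 Y230.392 F1182
G1 X45.372 Y235.830 F1182
G00 X30.304 Y133.613
M3 S359
G1 X119.376 Y133.613 F2956
G1 X119.376 Y10.925 F2956
G1 X30.304 Y10.925 F2956
G1 X30.304 Y133.613 F2956
M5
G00 X0.000 Y0.000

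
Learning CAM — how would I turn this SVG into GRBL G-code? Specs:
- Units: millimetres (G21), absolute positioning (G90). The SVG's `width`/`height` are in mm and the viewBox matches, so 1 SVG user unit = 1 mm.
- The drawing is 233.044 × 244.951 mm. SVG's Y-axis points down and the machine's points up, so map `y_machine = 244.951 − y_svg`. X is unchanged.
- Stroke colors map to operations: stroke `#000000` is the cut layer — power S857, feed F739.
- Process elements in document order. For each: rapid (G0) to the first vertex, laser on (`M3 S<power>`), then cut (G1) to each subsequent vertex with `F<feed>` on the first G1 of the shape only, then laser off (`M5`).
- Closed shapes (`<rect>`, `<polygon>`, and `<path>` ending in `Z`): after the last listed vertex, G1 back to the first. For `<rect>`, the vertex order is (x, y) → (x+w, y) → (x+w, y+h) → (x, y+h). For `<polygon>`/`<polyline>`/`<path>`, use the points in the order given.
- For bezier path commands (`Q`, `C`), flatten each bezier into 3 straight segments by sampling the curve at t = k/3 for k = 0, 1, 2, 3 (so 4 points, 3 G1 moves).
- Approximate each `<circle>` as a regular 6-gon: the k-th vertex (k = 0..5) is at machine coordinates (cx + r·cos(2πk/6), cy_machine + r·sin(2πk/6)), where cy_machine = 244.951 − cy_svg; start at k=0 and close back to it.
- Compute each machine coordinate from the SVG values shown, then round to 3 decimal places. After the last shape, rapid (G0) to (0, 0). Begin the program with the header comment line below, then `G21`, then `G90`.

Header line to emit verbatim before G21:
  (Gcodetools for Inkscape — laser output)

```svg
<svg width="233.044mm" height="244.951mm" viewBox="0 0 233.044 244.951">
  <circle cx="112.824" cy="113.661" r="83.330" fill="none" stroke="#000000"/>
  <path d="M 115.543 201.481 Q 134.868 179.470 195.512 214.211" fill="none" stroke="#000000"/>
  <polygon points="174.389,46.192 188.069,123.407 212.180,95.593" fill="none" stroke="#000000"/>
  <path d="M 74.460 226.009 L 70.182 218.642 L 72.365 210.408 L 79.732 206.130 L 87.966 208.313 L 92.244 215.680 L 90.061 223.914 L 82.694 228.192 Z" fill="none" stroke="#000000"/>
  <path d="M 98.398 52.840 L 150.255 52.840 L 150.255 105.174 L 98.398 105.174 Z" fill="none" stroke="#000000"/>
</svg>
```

(Gcodetools for Inkscape — laser output)
G21
G90
G0 X196.154 Y131.290
M3 S857
G1 X154.489 Y203.456 F739
G1 X71.159 Y203.456
G1 X29.494 Y131.290
G1 X71.159 Y59.124
G1 X154.489 Y59.124
G1 X196.154 Y131.290
M5
G0 X115.543 Y43.470
M3 S857
G1 X133.017 Y51.838 F739
G1 X159.674 Y47.595
G1 X195.512 Y30.740
M5
G0 X174.389 Y198.759
M3 S857
G1 X188.069 Y121.544 F739
G1 X212.180 Y149.358
G1 X174.389 Y198.759
M5
G0 X74.460 Y18.942
M3 S857
G1 X70.182 Y26.309 F739
G1 X72.365 Y34.543
G1 X79.732 Y38.821
G1 X87.966 Y36.638
G1 X92.244 Y29.271
G1 X90.061 Y21.037
G1 X82.694 Y16.759
G1 X74.460 Y18.942
M5
G0 X98.398 Y192.111
M3 S857
G1 X150.255 Y192.111 F739
G1 X150.255 Y139.777
G1 X98.398 Y139.777
G1 X98.398 Y192.111
M5
G0 X0.000 Y0.000

1 u = 1 mm; y_m = 244.951 − y.

[1] `<circle>` circle, #000000→cut S857 F739: (196.154,131.290) → (154.489,203.456) → (71.159,203.456) → (29.494,131.290) → (71.159,59.124) → (154.489,59.124) → (196.154,131.290) (closed)

[2] `<path>` quadratic bezier, #000000→cut S857 F739: (115.543,43.470) → (133.017,51.838) → (159.674,47.595) → (195.512,30.740)

[3] `<polygon>` closed polygon, #000000→cut S857 F739: (174.389,198.759) → (188.069,121.544) → (212.180,149.358) → (174.389,198.759) (closed)

[4] `<path>` regular polygon, #000000→cut S857 F739: (74.460,18.942) → (70.182,26.309) → (72.365,34.543) → (79.732,38.821) → (87.966,36.638) → (92.244,29.271) → (90.061,21.037) → (82.694,16.759) → (74.460,18.942) (closed)

[5] `<path>` rectangle, #000000→cut S857 F739: (98.398,192.111) → (150.255,192.111) → (150.255,139.777) → (98.398,139.777) → (98.398,192.111) (closed)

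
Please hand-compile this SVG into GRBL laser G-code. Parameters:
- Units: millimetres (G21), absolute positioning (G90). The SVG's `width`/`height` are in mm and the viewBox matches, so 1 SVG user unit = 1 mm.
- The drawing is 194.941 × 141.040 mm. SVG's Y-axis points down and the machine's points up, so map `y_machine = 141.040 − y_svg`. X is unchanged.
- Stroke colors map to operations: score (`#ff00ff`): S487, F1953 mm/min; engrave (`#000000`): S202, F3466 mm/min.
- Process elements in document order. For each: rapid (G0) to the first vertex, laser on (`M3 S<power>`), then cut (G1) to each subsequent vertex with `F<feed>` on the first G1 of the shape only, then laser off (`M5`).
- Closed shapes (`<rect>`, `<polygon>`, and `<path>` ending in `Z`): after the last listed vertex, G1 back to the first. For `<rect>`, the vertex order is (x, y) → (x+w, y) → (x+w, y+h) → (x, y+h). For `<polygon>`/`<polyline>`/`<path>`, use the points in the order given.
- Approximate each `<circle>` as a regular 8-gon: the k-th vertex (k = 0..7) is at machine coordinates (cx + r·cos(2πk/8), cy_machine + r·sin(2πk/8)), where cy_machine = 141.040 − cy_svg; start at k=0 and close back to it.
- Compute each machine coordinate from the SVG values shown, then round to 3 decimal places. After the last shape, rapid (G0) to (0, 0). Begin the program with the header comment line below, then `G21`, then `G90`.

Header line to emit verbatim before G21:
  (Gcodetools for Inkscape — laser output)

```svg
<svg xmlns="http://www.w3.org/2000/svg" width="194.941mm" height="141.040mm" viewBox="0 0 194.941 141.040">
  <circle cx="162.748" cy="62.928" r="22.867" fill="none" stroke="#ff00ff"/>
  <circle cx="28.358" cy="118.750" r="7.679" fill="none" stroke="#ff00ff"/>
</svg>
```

viewBox `0 0 194.941 141.040` with mm width/height → 1 unit = 1 mm. Flip: y_m = 141.040 − y_svg.

**Shape 1** — `<circle>` circle, stroke `#ff00ff` → score (S487, F1953). Machine vertices: (185.615,78.112) → (178.917,94.281) → (162.748,100.979) → (146.579,94.281) → (139.881,78.112) → (146.579,61.943) → (162.748,55.245) → (178.917,61.943) → (185.615,78.112). Closed: final G1 returns to the first vertex.

**Shape 2** — `<circle>` circle, stroke `#ff00ff` → score (S487, F1953). Machine vertices: (36.037,22.290) → (33.788,27.720) → (28.358,29.969) → (22.928,27.720) → (20.679,22.290) → (22.928,16.860) → (28.358,14.611) → (33.788,16.860) → (36.037,22.290). Closed: final G1 returns to the first vertex.

(Gcodetools for Inkscape — laser output)
G21
G90
G0 X185.615 Y78.112
M3 S487
G1 X178.917 Y94.281 F1953
G1 X162.748 Y100.979
G1 X146.579 Y94.281
G1 X139.881 Y78.112
G1 X146.579 Y61.943
G1 X162.748 Y55.245
G1 X178.917 Y61.943
G1 X185.615 Y78.112
M5
G0 X36.037 Y22.290
M3 S487
G1 X33.788 Y27.720 F1953
G1 X28.358 Y29.969
G1 X22.928 Y27.720
G1 X20.679 Y22.290
G1 X22.928 Y16.860
G1 X28.358 Y14.611
G1 X33.788 Y16.860
G1 X36.037 Y22.290
M5
G0 X0.000 Y0.000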